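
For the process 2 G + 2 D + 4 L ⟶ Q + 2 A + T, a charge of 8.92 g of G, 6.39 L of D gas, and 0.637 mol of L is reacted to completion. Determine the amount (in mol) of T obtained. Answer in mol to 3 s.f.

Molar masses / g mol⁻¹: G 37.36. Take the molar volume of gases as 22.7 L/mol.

n(G) = 8.920 / 37.36 = 0.2388 mol
n(D) = 6.390 / 22.7 = 0.2815 mol
n(L) = 0.6370 mol
n/ν for G = 0.2388/2 = 0.1194
n/ν for D = 0.2815/2 = 0.1408
n/ν for L = 0.6370/4 = 0.1593
Smallest n/ν is G → limiting reagent.
n(T) = (1/2) × 0.2388 = 0.1194 mol

0.119 mol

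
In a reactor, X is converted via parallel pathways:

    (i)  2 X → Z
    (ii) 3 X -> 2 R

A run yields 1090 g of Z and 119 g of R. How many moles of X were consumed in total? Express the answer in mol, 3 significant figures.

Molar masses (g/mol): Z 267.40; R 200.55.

9.04 mol

n(Z) = 1090 / 267.40 = 4.076 mol
n(R) = 119 / 200.55 = 0.5934 mol
n(X) via (i) = (2/1)×4.076 = 8.152 mol
n(X) via (ii) = (3/2)×0.5934 = 0.8901 mol
total n(X) = 8.152 + 0.8901 = 9.042 mol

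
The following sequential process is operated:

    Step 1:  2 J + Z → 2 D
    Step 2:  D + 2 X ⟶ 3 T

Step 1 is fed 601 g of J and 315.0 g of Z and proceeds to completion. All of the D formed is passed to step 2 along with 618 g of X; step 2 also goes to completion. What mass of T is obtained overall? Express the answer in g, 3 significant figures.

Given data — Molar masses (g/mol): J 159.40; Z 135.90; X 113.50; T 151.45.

1240 g

Step 1:
n(J) = 601.0 / 159.40 = 3.770 mol
n(Z) = 315.0 / 135.90 = 2.318 mol
n/ν → J: 1.885, Z: 2.318; J is limiting.
n(D) produced = (2/2) × 3.770 = 3.770 mol
Step 2:
n(D) available = 3.770 mol
n(X) = 618.0 / 113.50 = 5.445 mol
n/ν → D: 3.770, X: 2.723; X is limiting.
n(T) = (3/2) × 5.445 = 8.168 mol
mass = 8.168 × 151.45 = 1237 g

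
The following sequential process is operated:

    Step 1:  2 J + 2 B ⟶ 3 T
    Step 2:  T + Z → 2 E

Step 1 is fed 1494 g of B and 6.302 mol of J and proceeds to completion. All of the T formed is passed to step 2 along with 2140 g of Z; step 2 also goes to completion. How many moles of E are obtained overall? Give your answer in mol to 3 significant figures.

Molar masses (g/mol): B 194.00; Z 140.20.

Step 1:
n(B) = 1494 / 194.00 = 7.701 mol
n(J) = 6.302 mol
n/ν for B = 7.701/2 = 3.851
n/ν for J = 6.302/2 = 3.151
Smallest n/ν is J → limiting reagent.
n(T) produced = (3/2) × 6.302 = 9.453 mol
Step 2:
n(T) available = 9.453 mol
n(Z) = 2140 / 140.20 = 15.26 mol
n/ν for T = 9.453/1 = 9.453
n/ν for Z = 15.26/1 = 15.26
Smallest n/ν is T → limiting reagent.
n(E) = (2/1) × 9.453 = 18.91 mol

18.9 mol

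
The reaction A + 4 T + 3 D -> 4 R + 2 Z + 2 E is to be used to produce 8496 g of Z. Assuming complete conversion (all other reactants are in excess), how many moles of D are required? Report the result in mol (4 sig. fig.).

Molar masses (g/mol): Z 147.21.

86.57 mol

n(Z) = 8496 / 147.21 = 57.71 mol
n(D) = (3/2) × 57.71 = 86.57 mol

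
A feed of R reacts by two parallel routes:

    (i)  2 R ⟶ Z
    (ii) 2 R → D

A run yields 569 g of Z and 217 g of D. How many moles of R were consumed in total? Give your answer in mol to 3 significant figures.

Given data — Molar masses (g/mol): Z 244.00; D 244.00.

6.44 mol

n(Z) = 569 / 244.00 = 2.332 mol
n(D) = 217 / 244.00 = 0.8893 mol
n(R) via (i) = (2/1)×2.332 = 4.664 mol
n(R) via (ii) = (2/1)×0.8893 = 1.779 mol
total n(R) = 4.664 + 1.779 = 6.443 mol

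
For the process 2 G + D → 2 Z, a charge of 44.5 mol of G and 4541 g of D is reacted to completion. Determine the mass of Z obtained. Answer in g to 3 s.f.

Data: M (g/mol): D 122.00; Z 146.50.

6520 g

n(G) = 44.50 mol
n(D) = 4541 / 122.00 = 37.22 mol
n/ν → G: 22.25, D: 37.22; G is limiting.
n(Z) = (2/2) × 44.50 = 44.50 mol
mass = 44.50 × 146.50 = 6519 g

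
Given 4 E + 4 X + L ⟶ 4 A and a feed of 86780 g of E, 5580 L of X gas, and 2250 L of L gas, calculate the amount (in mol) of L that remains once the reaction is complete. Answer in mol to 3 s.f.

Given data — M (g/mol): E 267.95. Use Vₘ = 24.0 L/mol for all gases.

35.6 mol

n(E) = 86780 / 267.95 = 323.9 mol
n(X) = 5580 / 24.0 = 232.5 mol
n(L) = 2250 / 24.0 = 93.75 mol
n/ν → E: 80.98, X: 58.13, L: 93.75; X is limiting.
L consumed = (1/4) × 232.5 = 58.13 mol
L remaining = 93.75 − 58.13 = 35.62 mol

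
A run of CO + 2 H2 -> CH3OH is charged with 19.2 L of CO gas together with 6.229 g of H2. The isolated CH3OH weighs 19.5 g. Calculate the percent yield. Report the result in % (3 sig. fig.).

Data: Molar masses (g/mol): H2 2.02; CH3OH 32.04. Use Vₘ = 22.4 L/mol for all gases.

71.0 %

n(CO) = 19.20 / 22.4 = 0.8571 mol
n(H2) = 6.229 / 2.02 = 3.084 mol
n/ν for CO = 0.8571/1 = 0.8571
n/ν for H2 = 3.084/2 = 1.542
Smallest n/ν is CO → limiting reagent.
theoretical n(CH3OH) = (1/1) × 0.8571 = 0.8571 mol → 27.46 g
% yield = 19.5 / 27.46 × 100 = 71.01 %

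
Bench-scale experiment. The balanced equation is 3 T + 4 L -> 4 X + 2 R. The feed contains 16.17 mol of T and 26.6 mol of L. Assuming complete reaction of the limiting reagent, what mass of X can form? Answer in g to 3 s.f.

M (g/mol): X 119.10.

n(T) = 16.17 mol
n(L) = 26.60 mol
n/ν → T: 5.390, L: 6.650; T is limiting.
n(X) = (4/3) × 16.17 = 21.56 mol
mass = 21.56 × 119.10 = 2568 g

2570 g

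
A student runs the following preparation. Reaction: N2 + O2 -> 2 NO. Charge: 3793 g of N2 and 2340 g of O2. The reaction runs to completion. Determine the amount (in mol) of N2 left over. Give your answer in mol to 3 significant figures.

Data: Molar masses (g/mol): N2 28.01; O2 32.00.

n(N2) = 3793 / 28.01 = 135.4 mol
n(O2) = 2340 / 32.00 = 73.13 mol
n/ν for N2 = 135.4/1 = 135.4
n/ν for O2 = 73.13/1 = 73.13
Smallest n/ν is O2 → limiting reagent.
N2 consumed = (1/1) × 73.13 = 73.13 mol
N2 remaining = 135.4 − 73.13 = 62.27 mol

62.3 mol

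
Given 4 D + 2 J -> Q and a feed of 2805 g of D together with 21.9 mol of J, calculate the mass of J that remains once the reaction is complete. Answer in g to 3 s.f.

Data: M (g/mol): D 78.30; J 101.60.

n(D) = 2805 / 78.30 = 35.82 mol
n(J) = 21.90 mol
n/ν → D: 8.955, J: 10.95; D is limiting.
J consumed = (2/4) × 35.82 = 17.91 mol
J remaining = 21.90 − 17.91 = 3.990 mol
mass = 3.990 × 101.60 = 405.4 g

405 g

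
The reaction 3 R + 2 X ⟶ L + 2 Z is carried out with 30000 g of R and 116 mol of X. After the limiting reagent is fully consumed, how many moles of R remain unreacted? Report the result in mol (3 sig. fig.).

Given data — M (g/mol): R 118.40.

79.4 mol

n(R) = 30000 / 118.40 = 253.4 mol
n(X) = 116.0 mol
n/ν for R = 253.4/3 = 84.47
n/ν for X = 116.0/2 = 58.00
Smallest n/ν is X → limiting reagent.
R consumed = (3/2) × 116.0 = 174.0 mol
R remaining = 253.4 − 174.0 = 79.40 mol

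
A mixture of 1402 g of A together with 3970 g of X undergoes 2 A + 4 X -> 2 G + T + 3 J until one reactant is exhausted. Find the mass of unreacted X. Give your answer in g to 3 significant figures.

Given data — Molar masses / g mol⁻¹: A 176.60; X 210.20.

633 g

n(A) = 1402 / 176.60 = 7.939 mol
n(X) = 3970 / 210.20 = 18.89 mol
n/ν for A = 7.939/2 = 3.970
n/ν for X = 18.89/4 = 4.723
Smallest n/ν is A → limiting reagent.
X consumed = (4/2) × 7.939 = 15.88 mol
X remaining = 18.89 − 15.88 = 3.010 mol
mass = 3.010 × 210.20 = 632.7 g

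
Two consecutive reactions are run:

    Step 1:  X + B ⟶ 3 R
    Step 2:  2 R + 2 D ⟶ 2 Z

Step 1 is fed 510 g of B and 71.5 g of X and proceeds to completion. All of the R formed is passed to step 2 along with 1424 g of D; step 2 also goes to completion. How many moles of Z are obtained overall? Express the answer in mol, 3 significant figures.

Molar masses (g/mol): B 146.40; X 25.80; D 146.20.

Step 1:
n(B) = 510.0 / 146.40 = 3.484 mol
n(X) = 71.50 / 25.80 = 2.771 mol
n/ν for B = 3.484/1 = 3.484
n/ν for X = 2.771/1 = 2.771
Smallest n/ν is X → limiting reagent.
n(R) produced = (3/1) × 2.771 = 8.313 mol
Step 2:
n(R) available = 8.313 mol
n(D) = 1424 / 146.20 = 9.740 mol
n/ν for R = 8.313/2 = 4.157
n/ν for D = 9.740/2 = 4.870
Smallest n/ν is R → limiting reagent.
n(Z) = (2/2) × 8.313 = 8.313 mol

8.31 mol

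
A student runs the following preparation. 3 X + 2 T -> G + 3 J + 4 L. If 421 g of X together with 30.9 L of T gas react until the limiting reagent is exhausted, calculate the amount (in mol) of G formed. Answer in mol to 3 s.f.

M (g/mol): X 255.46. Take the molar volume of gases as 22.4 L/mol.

n(X) = 421.0 / 255.46 = 1.648 mol
n(T) = 30.90 / 22.4 = 1.379 mol
n/ν for X = 1.648/3 = 0.5493
n/ν for T = 1.379/2 = 0.6895
Smallest n/ν is X → limiting reagent.
n(G) = (1/3) × 1.648 = 0.5493 mol

0.549 mol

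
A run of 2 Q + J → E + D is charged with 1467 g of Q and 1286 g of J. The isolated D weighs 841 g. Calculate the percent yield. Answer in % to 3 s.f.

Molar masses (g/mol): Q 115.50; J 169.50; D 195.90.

n(Q) = 1467 / 115.50 = 12.70 mol
n(J) = 1286 / 169.50 = 7.587 mol
n/ν → Q: 6.350, J: 7.587; Q is limiting.
theoretical n(D) = (1/2) × 12.70 = 6.350 mol → 1244 g
% yield = 841 / 1244 × 100 = 67.60 %

67.6 %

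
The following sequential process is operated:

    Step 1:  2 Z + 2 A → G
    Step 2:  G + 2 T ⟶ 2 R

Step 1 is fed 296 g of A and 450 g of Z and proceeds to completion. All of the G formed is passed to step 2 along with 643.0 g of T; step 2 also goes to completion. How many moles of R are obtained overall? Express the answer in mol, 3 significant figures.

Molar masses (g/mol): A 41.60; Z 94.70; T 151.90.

Step 1:
n(A) = 296.0 / 41.60 = 7.115 mol
n(Z) = 450.0 / 94.70 = 4.752 mol
n/ν for A = 7.115/2 = 3.558
n/ν for Z = 4.752/2 = 2.376
Smallest n/ν is Z → limiting reagent.
n(G) produced = (1/2) × 4.752 = 2.376 mol
Step 2:
n(G) available = 2.376 mol
n(T) = 643.0 / 151.90 = 4.233 mol
n/ν for G = 2.376/1 = 2.376
n/ν for T = 4.233/2 = 2.117
Smallest n/ν is T → limiting reagent.
n(R) = (2/2) × 4.233 = 4.233 mol

4.23 mol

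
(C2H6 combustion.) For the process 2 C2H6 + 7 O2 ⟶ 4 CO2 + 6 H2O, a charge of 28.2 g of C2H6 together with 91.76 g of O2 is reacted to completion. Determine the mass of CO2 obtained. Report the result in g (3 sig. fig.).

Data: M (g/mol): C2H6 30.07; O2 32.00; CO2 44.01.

n(C2H6) = 28.20 / 30.07 = 0.9378 mol
n(O2) = 91.76 / 32.00 = 2.868 mol
n/ν → C2H6: 0.4689, O2: 0.4097; O2 is limiting.
n(CO2) = (4/7) × 2.868 = 1.639 mol
mass = 1.639 × 44.01 = 72.13 g

72.1 g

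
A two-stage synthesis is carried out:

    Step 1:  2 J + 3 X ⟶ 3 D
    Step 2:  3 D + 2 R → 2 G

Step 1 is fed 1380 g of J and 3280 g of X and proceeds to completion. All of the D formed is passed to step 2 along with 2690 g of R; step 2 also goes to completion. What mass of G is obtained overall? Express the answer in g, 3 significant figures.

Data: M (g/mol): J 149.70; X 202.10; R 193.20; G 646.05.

5960 g

Step 1:
n(J) = 1380 / 149.70 = 9.218 mol
n(X) = 3280 / 202.10 = 16.23 mol
n/ν for J = 9.218/2 = 4.609
n/ν for X = 16.23/3 = 5.410
Smallest n/ν is J → limiting reagent.
n(D) produced = (3/2) × 9.218 = 13.83 mol
Step 2:
n(D) available = 13.83 mol
n(R) = 2690 / 193.20 = 13.92 mol
n/ν for D = 13.83/3 = 4.610
n/ν for R = 13.92/2 = 6.960
Smallest n/ν is D → limiting reagent.
n(G) = (2/3) × 13.83 = 9.220 mol
mass = 9.220 × 646.05 = 5957 g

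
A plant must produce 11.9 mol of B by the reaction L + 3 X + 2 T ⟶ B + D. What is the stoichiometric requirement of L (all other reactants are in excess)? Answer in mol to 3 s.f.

11.9 mol

n(B) = 11.90 mol
n(L) = (1/1) × 11.90 = 11.90 mol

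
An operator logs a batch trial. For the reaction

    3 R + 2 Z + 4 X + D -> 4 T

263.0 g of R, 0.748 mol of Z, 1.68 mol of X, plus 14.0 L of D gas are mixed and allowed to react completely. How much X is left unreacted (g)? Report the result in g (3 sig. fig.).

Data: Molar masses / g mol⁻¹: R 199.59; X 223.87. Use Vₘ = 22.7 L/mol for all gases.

n(R) = 263.0 / 199.59 = 1.318 mol
n(Z) = 0.7480 mol
n(X) = 1.680 mol
n(D) = 14.00 / 22.7 = 0.6167 mol
n/ν for R = 1.318/3 = 0.4393
n/ν for Z = 0.7480/2 = 0.3740
n/ν for X = 1.680/4 = 0.4200
n/ν for D = 0.6167/1 = 0.6167
Smallest n/ν is Z → limiting reagent.
X consumed = (4/2) × 0.7480 = 1.496 mol
X remaining = 1.680 − 1.496 = 0.1840 mol
mass = 0.1840 × 223.87 = 41.19 g

41.2 g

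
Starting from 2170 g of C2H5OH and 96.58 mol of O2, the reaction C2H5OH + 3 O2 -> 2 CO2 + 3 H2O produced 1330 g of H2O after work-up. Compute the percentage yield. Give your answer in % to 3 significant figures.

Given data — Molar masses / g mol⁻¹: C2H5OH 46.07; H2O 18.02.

76.4 %

n(C2H5OH) = 2170 / 46.07 = 47.10 mol
n(O2) = 96.58 mol
n/ν for C2H5OH = 47.10/1 = 47.10
n/ν for O2 = 96.58/3 = 32.19
Smallest n/ν is O2 → limiting reagent.
theoretical n(H2O) = (3/3) × 96.58 = 96.58 mol → 1740 g
% yield = 1330 / 1740 × 100 = 76.44 %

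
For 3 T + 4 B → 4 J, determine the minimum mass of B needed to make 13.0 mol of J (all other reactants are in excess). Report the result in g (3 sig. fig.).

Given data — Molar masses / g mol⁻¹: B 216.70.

n(J) = 13.00 mol
n(B) = (4/4) × 13.00 = 13.00 mol
mass = 13.00 × 216.70 = 2817 g

2820 g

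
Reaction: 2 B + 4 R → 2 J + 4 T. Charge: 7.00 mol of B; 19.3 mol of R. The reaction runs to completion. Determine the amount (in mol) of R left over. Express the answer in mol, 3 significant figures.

n(B) = 7.000 mol
n(R) = 19.30 mol
n/ν → B: 3.500, R: 4.825; B is limiting.
R consumed = (4/2) × 7.000 = 14.00 mol
R remaining = 19.30 − 14.00 = 5.300 mol

5.30 mol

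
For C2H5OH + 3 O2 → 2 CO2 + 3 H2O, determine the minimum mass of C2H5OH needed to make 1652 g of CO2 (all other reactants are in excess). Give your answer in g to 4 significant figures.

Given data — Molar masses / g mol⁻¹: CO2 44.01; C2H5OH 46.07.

n(CO2) = 1652 / 44.01 = 37.54 mol
n(C2H5OH) = (1/2) × 37.54 = 18.77 mol
mass = 18.77 × 46.07 = 864.7 g

864.7 g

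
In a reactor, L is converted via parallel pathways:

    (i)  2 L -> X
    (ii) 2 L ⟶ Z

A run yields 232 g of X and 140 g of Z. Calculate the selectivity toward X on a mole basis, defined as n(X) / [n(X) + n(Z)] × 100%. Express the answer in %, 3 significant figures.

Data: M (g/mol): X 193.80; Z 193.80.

62.4 %

n(X) = 232 / 193.80 = 1.197 mol
n(Z) = 140 / 193.80 = 0.7224 mol
selectivity = 1.197/(1.197+0.7224) × 100 = 62.36 %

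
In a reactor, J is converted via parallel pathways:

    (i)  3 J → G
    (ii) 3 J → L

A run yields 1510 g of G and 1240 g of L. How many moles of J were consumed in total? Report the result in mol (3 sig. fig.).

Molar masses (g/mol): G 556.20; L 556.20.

14.8 mol

n(G) = 1510 / 556.20 = 2.715 mol
n(L) = 1240 / 556.20 = 2.229 mol
n(J) via (i) = (3/1)×2.715 = 8.145 mol
n(J) via (ii) = (3/1)×2.229 = 6.687 mol
total n(J) = 8.145 + 6.687 = 14.83 mol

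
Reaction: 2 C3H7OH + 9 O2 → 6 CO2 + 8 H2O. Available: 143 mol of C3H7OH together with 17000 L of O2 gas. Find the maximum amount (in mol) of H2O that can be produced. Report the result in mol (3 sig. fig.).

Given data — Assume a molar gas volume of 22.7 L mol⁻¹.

n(C3H7OH) = 143.0 mol
n(O2) = 17000 / 22.7 = 748.9 mol
n/ν for C3H7OH = 143.0/2 = 71.50
n/ν for O2 = 748.9/9 = 83.21
Smallest n/ν is C3H7OH → limiting reagent.
n(H2O) = (8/2) × 143.0 = 572.0 mol

572 mol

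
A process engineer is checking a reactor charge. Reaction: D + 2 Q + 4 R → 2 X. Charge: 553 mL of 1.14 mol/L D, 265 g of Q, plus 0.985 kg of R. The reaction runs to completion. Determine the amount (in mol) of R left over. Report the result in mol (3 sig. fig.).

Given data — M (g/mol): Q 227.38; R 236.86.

n(D) = 1.14 × 553.0/1000 = 0.6304 mol
n(Q) = 265.0 / 227.38 = 1.165 mol
n(R) = 0.9850×1000 / 236.86 = 4.159 mol
n/ν → D: 0.6304, Q: 0.5825, R: 1.040; Q is limiting.
R consumed = (4/2) × 1.165 = 2.330 mol
R remaining = 4.159 − 2.330 = 1.829 mol

1.83 mol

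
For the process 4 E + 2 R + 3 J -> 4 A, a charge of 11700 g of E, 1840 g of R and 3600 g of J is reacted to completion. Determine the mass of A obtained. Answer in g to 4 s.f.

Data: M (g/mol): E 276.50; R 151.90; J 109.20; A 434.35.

n(E) = 11700 / 276.50 = 42.31 mol
n(R) = 1840 / 151.90 = 12.11 mol
n(J) = 3600 / 109.20 = 32.97 mol
n/ν for E = 42.31/4 = 10.58
n/ν for R = 12.11/2 = 6.055
n/ν for J = 32.97/3 = 10.99
Smallest n/ν is R → limiting reagent.
n(A) = (4/2) × 12.11 = 24.22 mol
mass = 24.22 × 434.35 = 10520 g

10520 g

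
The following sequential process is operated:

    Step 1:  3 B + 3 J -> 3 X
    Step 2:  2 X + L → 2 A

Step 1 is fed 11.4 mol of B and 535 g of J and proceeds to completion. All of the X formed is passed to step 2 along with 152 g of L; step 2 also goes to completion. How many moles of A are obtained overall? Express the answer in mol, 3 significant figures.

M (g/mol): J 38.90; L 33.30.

Step 1:
n(B) = 11.40 mol
n(J) = 535.0 / 38.90 = 13.75 mol
n/ν → B: 3.800, J: 4.583; B is limiting.
n(X) produced = (3/3) × 11.40 = 11.40 mol
Step 2:
n(X) available = 11.40 mol
n(L) = 152.0 / 33.30 = 4.565 mol
n/ν → X: 5.700, L: 4.565; L is limiting.
n(A) = (2/1) × 4.565 = 9.130 mol

9.13 mol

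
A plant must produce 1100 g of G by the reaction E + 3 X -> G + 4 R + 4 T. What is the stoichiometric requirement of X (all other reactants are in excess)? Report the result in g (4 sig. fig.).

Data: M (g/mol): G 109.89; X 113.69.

3414 g

n(G) = 1100 / 109.89 = 10.01 mol
n(X) = (3/1) × 10.01 = 30.03 mol
mass = 30.03 × 113.69 = 3414 g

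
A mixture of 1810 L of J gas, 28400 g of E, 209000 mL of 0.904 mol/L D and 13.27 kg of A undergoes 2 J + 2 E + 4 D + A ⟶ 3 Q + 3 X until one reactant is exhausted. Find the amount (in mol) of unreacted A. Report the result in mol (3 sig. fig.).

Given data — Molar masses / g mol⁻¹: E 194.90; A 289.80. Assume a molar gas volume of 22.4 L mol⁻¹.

n(J) = 1810 / 22.4 = 80.80 mol
n(E) = 28400 / 194.90 = 145.7 mol
n(D) = 0.904 × 209000/1000 = 188.9 mol
n(A) = 13.27×1000 / 289.80 = 45.79 mol
n/ν for J = 80.80/2 = 40.40
n/ν for E = 145.7/2 = 72.85
n/ν for D = 188.9/4 = 47.23
n/ν for A = 45.79/1 = 45.79
Smallest n/ν is J → limiting reagent.
A consumed = (1/2) × 80.80 = 40.40 mol
A remaining = 45.79 − 40.40 = 5.390 mol

5.39 mol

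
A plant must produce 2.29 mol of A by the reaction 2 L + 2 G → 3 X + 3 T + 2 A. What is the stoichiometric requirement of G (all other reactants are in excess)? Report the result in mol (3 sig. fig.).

n(A) = 2.290 mol
n(G) = (2/2) × 2.290 = 2.290 mol

2.29 mol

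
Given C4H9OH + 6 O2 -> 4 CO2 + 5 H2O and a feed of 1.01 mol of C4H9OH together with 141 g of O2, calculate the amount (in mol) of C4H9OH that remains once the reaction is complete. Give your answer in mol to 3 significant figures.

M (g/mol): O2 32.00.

0.276 mol

n(C4H9OH) = 1.010 mol
n(O2) = 141.0 / 32.00 = 4.406 mol
n/ν → C4H9OH: 1.010, O2: 0.7343; O2 is limiting.
C4H9OH consumed = (1/6) × 4.406 = 0.7343 mol
C4H9OH remaining = 1.010 − 0.7343 = 0.2757 mol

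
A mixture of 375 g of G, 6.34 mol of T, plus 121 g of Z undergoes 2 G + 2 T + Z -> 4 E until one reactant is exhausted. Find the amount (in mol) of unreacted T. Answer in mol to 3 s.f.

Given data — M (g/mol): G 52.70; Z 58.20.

n(G) = 375.0 / 52.70 = 7.116 mol
n(T) = 6.340 mol
n(Z) = 121.0 / 58.20 = 2.079 mol
n/ν for G = 7.116/2 = 3.558
n/ν for T = 6.340/2 = 3.170
n/ν for Z = 2.079/1 = 2.079
Smallest n/ν is Z → limiting reagent.
T consumed = (2/1) × 2.079 = 4.158 mol
T remaining = 6.340 − 4.158 = 2.182 mol

2.18 mol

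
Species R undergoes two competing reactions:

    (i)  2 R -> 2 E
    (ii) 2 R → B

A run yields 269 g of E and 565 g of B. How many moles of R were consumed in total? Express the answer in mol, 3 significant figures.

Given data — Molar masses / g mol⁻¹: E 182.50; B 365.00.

4.57 mol

n(E) = 269 / 182.50 = 1.474 mol
n(B) = 565 / 365.00 = 1.548 mol
n(R) via (i) = (2/2)×1.474 = 1.474 mol
n(R) via (ii) = (2/1)×1.548 = 3.096 mol
total n(R) = 1.474 + 3.096 = 4.570 mol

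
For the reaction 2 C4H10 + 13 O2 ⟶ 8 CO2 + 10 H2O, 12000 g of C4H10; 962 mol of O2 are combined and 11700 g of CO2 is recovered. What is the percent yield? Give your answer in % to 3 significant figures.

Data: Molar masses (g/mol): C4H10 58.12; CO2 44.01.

n(C4H10) = 12000 / 58.12 = 206.5 mol
n(O2) = 962.0 mol
n/ν for C4H10 = 206.5/2 = 103.3
n/ν for O2 = 962.0/13 = 74.00
Smallest n/ν is O2 → limiting reagent.
theoretical n(CO2) = (8/13) × 962.0 = 592.0 mol → 26050 g
% yield = 11700 / 26050 × 100 = 44.91 %

44.9 %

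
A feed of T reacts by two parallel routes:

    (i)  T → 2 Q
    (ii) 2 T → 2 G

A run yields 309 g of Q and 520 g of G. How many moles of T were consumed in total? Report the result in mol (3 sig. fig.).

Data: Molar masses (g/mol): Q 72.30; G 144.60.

n(Q) = 309 / 72.30 = 4.274 mol
n(G) = 520 / 144.60 = 3.596 mol
n(T) via (i) = (1/2)×4.274 = 2.137 mol
n(T) via (ii) = (2/2)×3.596 = 3.596 mol
total n(T) = 2.137 + 3.596 = 5.733 mol

5.73 mol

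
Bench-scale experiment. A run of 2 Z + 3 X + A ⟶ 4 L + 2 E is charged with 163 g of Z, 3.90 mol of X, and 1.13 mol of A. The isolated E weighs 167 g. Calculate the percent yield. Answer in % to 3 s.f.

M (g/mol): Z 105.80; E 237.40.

45.7 %

n(Z) = 163.0 / 105.80 = 1.541 mol
n(X) = 3.900 mol
n(A) = 1.130 mol
n/ν for Z = 1.541/2 = 0.7705
n/ν for X = 3.900/3 = 1.300
n/ν for A = 1.130/1 = 1.130
Smallest n/ν is Z → limiting reagent.
theoretical n(E) = (2/2) × 1.541 = 1.541 mol → 365.8 g
% yield = 167 / 365.8 × 100 = 45.65 %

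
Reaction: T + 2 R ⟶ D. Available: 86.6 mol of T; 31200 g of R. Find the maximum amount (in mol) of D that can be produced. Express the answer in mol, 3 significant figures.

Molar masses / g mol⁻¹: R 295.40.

52.8 mol

n(T) = 86.60 mol
n(R) = 31200 / 295.40 = 105.6 mol
n/ν for T = 86.60/1 = 86.60
n/ν for R = 105.6/2 = 52.80
Smallest n/ν is R → limiting reagent.
n(D) = (1/2) × 105.6 = 52.80 mol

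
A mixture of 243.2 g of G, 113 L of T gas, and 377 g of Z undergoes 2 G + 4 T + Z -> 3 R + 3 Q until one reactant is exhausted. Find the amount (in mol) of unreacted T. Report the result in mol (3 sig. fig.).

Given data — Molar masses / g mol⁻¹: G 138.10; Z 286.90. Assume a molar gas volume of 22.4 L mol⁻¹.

n(G) = 243.2 / 138.10 = 1.761 mol
n(T) = 113.0 / 22.4 = 5.045 mol
n(Z) = 377.0 / 286.90 = 1.314 mol
n/ν → G: 0.8805, T: 1.261, Z: 1.314; G is limiting.
T consumed = (4/2) × 1.761 = 3.522 mol
T remaining = 5.045 − 3.522 = 1.523 mol

1.52 mol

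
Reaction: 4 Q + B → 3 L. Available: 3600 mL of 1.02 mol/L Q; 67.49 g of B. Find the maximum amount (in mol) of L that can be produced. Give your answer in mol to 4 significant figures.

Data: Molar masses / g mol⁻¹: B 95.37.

2.123 mol

n(Q) = 1.02 × 3600/1000 = 3.672 mol
n(B) = 67.49 / 95.37 = 0.7077 mol
n/ν for Q = 3.672/4 = 0.9180
n/ν for B = 0.7077/1 = 0.7077
Smallest n/ν is B → limiting reagent.
n(L) = (3/1) × 0.7077 = 2.123 mol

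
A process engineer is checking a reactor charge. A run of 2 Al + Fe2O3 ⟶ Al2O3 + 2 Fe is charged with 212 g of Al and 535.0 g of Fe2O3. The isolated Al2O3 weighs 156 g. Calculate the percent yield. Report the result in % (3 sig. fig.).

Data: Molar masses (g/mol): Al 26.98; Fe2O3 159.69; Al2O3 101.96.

n(Al) = 212.0 / 26.98 = 7.858 mol
n(Fe2O3) = 535.0 / 159.69 = 3.350 mol
n/ν → Al: 3.929, Fe2O3: 3.350; Fe2O3 is limiting.
theoretical n(Al2O3) = (1/1) × 3.350 = 3.350 mol → 341.6 g
% yield = 156 / 341.6 × 100 = 45.67 %

45.7 %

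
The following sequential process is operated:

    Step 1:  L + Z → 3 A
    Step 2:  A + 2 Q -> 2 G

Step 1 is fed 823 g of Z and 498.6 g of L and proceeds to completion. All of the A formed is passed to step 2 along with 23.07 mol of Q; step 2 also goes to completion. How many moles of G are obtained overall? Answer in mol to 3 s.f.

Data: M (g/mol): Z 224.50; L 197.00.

Step 1:
n(Z) = 823.0 / 224.50 = 3.666 mol
n(L) = 498.6 / 197.00 = 2.531 mol
n/ν for Z = 3.666/1 = 3.666
n/ν for L = 2.531/1 = 2.531
Smallest n/ν is L → limiting reagent.
n(A) produced = (3/1) × 2.531 = 7.593 mol
Step 2:
n(A) available = 7.593 mol
n(Q) = 23.07 mol
n/ν for A = 7.593/1 = 7.593
n/ν for Q = 23.07/2 = 11.54
Smallest n/ν is A → limiting reagent.
n(G) = (2/1) × 7.593 = 15.19 mol

15.2 mol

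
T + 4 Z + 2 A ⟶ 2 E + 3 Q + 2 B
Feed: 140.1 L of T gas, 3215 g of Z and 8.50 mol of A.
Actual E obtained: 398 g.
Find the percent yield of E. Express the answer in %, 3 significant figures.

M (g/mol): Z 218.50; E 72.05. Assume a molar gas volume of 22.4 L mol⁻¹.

n(T) = 140.1 / 22.4 = 6.254 mol
n(Z) = 3215 / 218.50 = 14.71 mol
n(A) = 8.500 mol
n/ν → T: 6.254, Z: 3.678, A: 4.250; Z is limiting.
theoretical n(E) = (2/4) × 14.71 = 7.355 mol → 529.9 g
% yield = 398 / 529.9 × 100 = 75.11 %

75.1 %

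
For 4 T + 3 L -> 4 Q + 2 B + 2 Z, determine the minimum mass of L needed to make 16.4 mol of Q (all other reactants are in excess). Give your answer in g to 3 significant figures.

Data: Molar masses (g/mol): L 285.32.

n(Q) = 16.40 mol
n(L) = (3/4) × 16.40 = 12.30 mol
mass = 12.30 × 285.32 = 3509 g

3510 g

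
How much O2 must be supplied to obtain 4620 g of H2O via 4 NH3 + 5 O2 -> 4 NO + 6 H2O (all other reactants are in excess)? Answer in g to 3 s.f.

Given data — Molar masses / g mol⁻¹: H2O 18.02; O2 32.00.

n(H2O) = 4620 / 18.02 = 256.4 mol
n(O2) = (5/6) × 256.4 = 213.7 mol
mass = 213.7 × 32.00 = 6838 g

6840 g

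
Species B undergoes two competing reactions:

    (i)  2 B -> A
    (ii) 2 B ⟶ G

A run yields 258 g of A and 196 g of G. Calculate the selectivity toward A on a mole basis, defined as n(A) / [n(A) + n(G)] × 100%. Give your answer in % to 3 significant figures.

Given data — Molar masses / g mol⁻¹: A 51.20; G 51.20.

56.8 %

n(A) = 258 / 51.20 = 5.039 mol
n(G) = 196 / 51.20 = 3.828 mol
selectivity = 5.039/(5.039+3.828) × 100 = 56.83 %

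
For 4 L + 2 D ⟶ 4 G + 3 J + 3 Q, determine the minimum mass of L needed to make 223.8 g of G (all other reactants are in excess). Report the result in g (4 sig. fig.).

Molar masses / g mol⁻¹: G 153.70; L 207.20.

301.7 g

n(G) = 223.8 / 153.70 = 1.456 mol
n(L) = (4/4) × 1.456 = 1.456 mol
mass = 1.456 × 207.20 = 301.7 g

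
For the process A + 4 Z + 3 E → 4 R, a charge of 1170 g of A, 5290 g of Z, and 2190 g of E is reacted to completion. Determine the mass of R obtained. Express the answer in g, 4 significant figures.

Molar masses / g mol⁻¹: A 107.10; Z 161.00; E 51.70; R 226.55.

7444 g

n(A) = 1170 / 107.10 = 10.92 mol
n(Z) = 5290 / 161.00 = 32.86 mol
n(E) = 2190 / 51.70 = 42.36 mol
n/ν for A = 10.92/1 = 10.92
n/ν for Z = 32.86/4 = 8.215
n/ν for E = 42.36/3 = 14.12
Smallest n/ν is Z → limiting reagent.
n(R) = (4/4) × 32.86 = 32.86 mol
mass = 32.86 × 226.55 = 7444 g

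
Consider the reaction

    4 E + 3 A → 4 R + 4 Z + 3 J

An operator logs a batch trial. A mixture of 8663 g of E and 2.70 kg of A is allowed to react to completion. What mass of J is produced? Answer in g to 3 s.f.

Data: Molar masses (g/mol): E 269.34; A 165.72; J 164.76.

n(E) = 8663 / 269.34 = 32.16 mol
n(A) = 2.700×1000 / 165.72 = 16.29 mol
n/ν → E: 8.040, A: 5.430; A is limiting.
n(J) = (3/3) × 16.29 = 16.29 mol
mass = 16.29 × 164.76 = 2684 g

2680 g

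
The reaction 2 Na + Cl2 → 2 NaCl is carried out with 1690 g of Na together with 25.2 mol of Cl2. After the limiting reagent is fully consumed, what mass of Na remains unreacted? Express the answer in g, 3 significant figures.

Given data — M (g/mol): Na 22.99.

n(Na) = 1690 / 22.99 = 73.51 mol
n(Cl2) = 25.20 mol
n/ν for Na = 73.51/2 = 36.76
n/ν for Cl2 = 25.20/1 = 25.20
Smallest n/ν is Cl2 → limiting reagent.
Na consumed = (2/1) × 25.20 = 50.40 mol
Na remaining = 73.51 − 50.40 = 23.11 mol
mass = 23.11 × 22.99 = 531.3 g

531 g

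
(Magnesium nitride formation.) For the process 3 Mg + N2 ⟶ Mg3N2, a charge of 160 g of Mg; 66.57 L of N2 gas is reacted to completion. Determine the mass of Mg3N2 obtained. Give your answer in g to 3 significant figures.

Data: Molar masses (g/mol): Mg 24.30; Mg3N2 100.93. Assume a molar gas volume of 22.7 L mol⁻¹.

222 g

n(Mg) = 160.0 / 24.30 = 6.584 mol
n(N2) = 66.57 / 22.7 = 2.933 mol
n/ν for Mg = 6.584/3 = 2.195
n/ν for N2 = 2.933/1 = 2.933
Smallest n/ν is Mg → limiting reagent.
n(Mg3N2) = (1/3) × 6.584 = 2.195 mol
mass = 2.195 × 100.93 = 221.5 g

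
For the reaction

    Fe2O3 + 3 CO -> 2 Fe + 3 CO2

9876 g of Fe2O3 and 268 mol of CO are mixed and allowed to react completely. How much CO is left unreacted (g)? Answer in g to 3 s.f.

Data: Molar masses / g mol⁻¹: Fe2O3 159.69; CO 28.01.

2310 g

n(Fe2O3) = 9876 / 159.69 = 61.84 mol
n(CO) = 268.0 mol
n/ν → Fe2O3: 61.84, CO: 89.33; Fe2O3 is limiting.
CO consumed = (3/1) × 61.84 = 185.5 mol
CO remaining = 268.0 − 185.5 = 82.50 mol
mass = 82.50 × 28.01 = 2311 g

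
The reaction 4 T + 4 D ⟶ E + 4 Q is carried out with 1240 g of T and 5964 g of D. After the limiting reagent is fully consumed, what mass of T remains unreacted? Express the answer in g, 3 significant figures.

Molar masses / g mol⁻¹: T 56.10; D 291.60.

n(T) = 1240 / 56.10 = 22.10 mol
n(D) = 5964 / 291.60 = 20.45 mol
n/ν for T = 22.10/4 = 5.525
n/ν for D = 20.45/4 = 5.113
Smallest n/ν is D → limiting reagent.
T consumed = (4/4) × 20.45 = 20.45 mol
T remaining = 22.10 − 20.45 = 1.650 mol
mass = 1.650 × 56.10 = 92.57 g

92.6 g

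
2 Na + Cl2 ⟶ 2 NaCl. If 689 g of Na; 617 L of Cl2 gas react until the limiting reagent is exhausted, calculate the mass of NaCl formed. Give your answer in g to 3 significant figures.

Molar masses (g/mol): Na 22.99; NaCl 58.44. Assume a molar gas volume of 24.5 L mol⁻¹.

n(Na) = 689.0 / 22.99 = 29.97 mol
n(Cl2) = 617.0 / 24.5 = 25.18 mol
n/ν for Na = 29.97/2 = 14.99
n/ν for Cl2 = 25.18/1 = 25.18
Smallest n/ν is Na → limiting reagent.
n(NaCl) = (2/2) × 29.97 = 29.97 mol
mass = 29.97 × 58.44 = 1751 g

1750 g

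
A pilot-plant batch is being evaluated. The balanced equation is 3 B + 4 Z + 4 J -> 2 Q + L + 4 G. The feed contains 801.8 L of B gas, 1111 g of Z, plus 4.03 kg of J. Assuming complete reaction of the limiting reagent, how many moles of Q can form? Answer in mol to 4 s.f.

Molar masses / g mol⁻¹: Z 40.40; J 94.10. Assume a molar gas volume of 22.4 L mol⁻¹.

13.75 mol

n(B) = 801.8 / 22.4 = 35.79 mol
n(Z) = 1111 / 40.40 = 27.50 mol
n(J) = 4.030×1000 / 94.10 = 42.83 mol
n/ν for B = 35.79/3 = 11.93
n/ν for Z = 27.50/4 = 6.875
n/ν for J = 42.83/4 = 10.71
Smallest n/ν is Z → limiting reagent.
n(Q) = (2/4) × 27.50 = 13.75 mol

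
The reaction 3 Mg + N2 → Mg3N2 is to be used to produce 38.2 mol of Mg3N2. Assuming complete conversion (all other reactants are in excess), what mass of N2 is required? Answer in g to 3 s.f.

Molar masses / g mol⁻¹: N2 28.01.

n(Mg3N2) = 38.20 mol
n(N2) = (1/1) × 38.20 = 38.20 mol
mass = 38.20 × 28.01 = 1070 g

1070 g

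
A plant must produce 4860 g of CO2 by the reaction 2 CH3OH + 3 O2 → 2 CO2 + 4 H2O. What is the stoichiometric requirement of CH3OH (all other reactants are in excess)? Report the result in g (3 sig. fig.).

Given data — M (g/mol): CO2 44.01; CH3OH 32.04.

3540 g

n(CO2) = 4860 / 44.01 = 110.4 mol
n(CH3OH) = (2/2) × 110.4 = 110.4 mol
mass = 110.4 × 32.04 = 3537 g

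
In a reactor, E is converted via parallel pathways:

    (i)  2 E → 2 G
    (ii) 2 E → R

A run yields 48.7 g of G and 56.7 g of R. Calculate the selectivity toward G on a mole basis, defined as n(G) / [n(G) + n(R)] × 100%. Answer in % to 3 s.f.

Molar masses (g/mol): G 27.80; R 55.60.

63.2 %

n(G) = 48.7 / 27.80 = 1.752 mol
n(R) = 56.7 / 55.60 = 1.020 mol
selectivity = 1.752/(1.752+1.020) × 100 = 63.20 %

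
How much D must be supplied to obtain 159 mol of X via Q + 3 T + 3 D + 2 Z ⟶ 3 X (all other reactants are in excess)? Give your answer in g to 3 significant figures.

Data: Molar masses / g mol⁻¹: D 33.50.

n(X) = 159.0 mol
n(D) = (3/3) × 159.0 = 159.0 mol
mass = 159.0 × 33.50 = 5327 g

5330 g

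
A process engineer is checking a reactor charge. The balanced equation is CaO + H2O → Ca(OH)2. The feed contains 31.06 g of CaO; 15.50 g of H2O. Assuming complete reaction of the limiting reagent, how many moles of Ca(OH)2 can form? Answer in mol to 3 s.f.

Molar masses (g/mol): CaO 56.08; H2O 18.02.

0.554 mol

n(CaO) = 31.06 / 56.08 = 0.5539 mol
n(H2O) = 15.50 / 18.02 = 0.8602 mol
n/ν → CaO: 0.5539, H2O: 0.8602; CaO is limiting.
n(Ca(OH)2) = (1/1) × 0.5539 = 0.5539 mol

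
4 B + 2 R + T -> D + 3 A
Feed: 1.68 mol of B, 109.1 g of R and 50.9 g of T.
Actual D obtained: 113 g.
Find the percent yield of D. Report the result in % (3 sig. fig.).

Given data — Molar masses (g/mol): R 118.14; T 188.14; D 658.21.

63.5 %

n(B) = 1.680 mol
n(R) = 109.1 / 118.14 = 0.9235 mol
n(T) = 50.90 / 188.14 = 0.2705 mol
n/ν for B = 1.680/4 = 0.4200
n/ν for R = 0.9235/2 = 0.4618
n/ν for T = 0.2705/1 = 0.2705
Smallest n/ν is T → limiting reagent.
theoretical n(D) = (1/1) × 0.2705 = 0.2705 mol → 178.0 g
% yield = 113 / 178.0 × 100 = 63.48 %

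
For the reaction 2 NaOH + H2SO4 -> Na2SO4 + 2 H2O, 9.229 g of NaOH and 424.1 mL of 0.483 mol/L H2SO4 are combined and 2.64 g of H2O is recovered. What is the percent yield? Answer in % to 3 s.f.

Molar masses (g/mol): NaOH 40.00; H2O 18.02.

63.5 %

n(NaOH) = 9.229 / 40.00 = 0.2307 mol
n(H2SO4) = 0.483 × 424.1/1000 = 0.2048 mol
n/ν for NaOH = 0.2307/2 = 0.1154
n/ν for H2SO4 = 0.2048/1 = 0.2048
Smallest n/ν is NaOH → limiting reagent.
theoretical n(H2O) = (2/2) × 0.2307 = 0.2307 mol → 4.157 g
% yield = 2.64 / 4.157 × 100 = 63.51 %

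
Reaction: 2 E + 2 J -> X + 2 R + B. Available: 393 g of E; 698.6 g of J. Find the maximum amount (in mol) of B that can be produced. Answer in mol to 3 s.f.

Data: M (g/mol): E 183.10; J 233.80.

1.07 mol

n(E) = 393.0 / 183.10 = 2.146 mol
n(J) = 698.6 / 233.80 = 2.988 mol
n/ν → E: 1.073, J: 1.494; E is limiting.
n(B) = (1/2) × 2.146 = 1.073 mol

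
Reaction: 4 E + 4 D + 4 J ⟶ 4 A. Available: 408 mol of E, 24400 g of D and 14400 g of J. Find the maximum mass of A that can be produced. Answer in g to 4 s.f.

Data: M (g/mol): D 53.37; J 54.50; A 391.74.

n(E) = 408.0 mol
n(D) = 24400 / 53.37 = 457.2 mol
n(J) = 14400 / 54.50 = 264.2 mol
n/ν for E = 408.0/4 = 102.0
n/ν for D = 457.2/4 = 114.3
n/ν for J = 264.2/4 = 66.05
Smallest n/ν is J → limiting reagent.
n(A) = (4/4) × 264.2 = 264.2 mol
mass = 264.2 × 391.74 = 103500 g

103500 g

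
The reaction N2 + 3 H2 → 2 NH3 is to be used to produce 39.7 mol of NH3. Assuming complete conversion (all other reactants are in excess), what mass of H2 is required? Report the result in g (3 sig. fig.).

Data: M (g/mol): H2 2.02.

120 g

n(NH3) = 39.70 mol
n(H2) = (3/2) × 39.70 = 59.55 mol
mass = 59.55 × 2.02 = 120.3 g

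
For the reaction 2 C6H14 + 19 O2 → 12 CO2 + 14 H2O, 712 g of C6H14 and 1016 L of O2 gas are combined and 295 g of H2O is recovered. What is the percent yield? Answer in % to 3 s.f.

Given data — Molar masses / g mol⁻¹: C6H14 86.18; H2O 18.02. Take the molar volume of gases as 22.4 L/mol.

n(C6H14) = 712.0 / 86.18 = 8.262 mol
n(O2) = 1016 / 22.4 = 45.36 mol
n/ν for C6H14 = 8.262/2 = 4.131
n/ν for O2 = 45.36/19 = 2.387
Smallest n/ν is O2 → limiting reagent.
theoretical n(H2O) = (14/19) × 45.36 = 33.42 mol → 602.2 g
% yield = 295 / 602.2 × 100 = 48.99 %

49.0 %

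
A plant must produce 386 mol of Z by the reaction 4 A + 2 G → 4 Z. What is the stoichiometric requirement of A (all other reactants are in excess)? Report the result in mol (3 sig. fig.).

386 mol

n(Z) = 386.0 mol
n(A) = (4/4) × 386.0 = 386.0 mol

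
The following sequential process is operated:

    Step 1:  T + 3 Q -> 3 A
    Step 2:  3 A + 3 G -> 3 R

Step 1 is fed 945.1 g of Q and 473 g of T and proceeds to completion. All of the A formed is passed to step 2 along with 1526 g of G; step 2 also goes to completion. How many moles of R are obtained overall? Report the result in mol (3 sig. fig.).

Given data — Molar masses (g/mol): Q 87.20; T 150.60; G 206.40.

Step 1:
n(Q) = 945.1 / 87.20 = 10.84 mol
n(T) = 473.0 / 150.60 = 3.141 mol
n/ν for Q = 10.84/3 = 3.613
n/ν for T = 3.141/1 = 3.141
Smallest n/ν is T → limiting reagent.
n(A) produced = (3/1) × 3.141 = 9.423 mol
Step 2:
n(A) available = 9.423 mol
n(G) = 1526 / 206.40 = 7.393 mol
n/ν for A = 9.423/3 = 3.141
n/ν for G = 7.393/3 = 2.464
Smallest n/ν is G → limiting reagent.
n(R) = (3/3) × 7.393 = 7.393 mol

7.39 mol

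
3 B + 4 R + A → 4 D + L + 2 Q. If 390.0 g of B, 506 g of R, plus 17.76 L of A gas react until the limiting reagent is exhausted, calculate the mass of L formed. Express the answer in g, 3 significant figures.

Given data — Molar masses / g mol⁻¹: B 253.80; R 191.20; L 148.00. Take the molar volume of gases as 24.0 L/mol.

n(B) = 390.0 / 253.80 = 1.537 mol
n(R) = 506.0 / 191.20 = 2.646 mol
n(A) = 17.76 / 24.0 = 0.7400 mol
n/ν for B = 1.537/3 = 0.5123
n/ν for R = 2.646/4 = 0.6615
n/ν for A = 0.7400/1 = 0.7400
Smallest n/ν is B → limiting reagent.
n(L) = (1/3) × 1.537 = 0.5123 mol
mass = 0.5123 × 148.00 = 75.82 g

75.8 g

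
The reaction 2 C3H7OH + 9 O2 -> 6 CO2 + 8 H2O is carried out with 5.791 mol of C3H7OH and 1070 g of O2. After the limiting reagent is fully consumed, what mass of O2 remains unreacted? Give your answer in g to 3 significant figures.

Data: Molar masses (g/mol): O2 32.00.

236 g

n(C3H7OH) = 5.791 mol
n(O2) = 1070 / 32.00 = 33.44 mol
n/ν for C3H7OH = 5.791/2 = 2.896
n/ν for O2 = 33.44/9 = 3.716
Smallest n/ν is C3H7OH → limiting reagent.
O2 consumed = (9/2) × 5.791 = 26.06 mol
O2 remaining = 33.44 − 26.06 = 7.380 mol
mass = 7.380 × 32.00 = 236.2 g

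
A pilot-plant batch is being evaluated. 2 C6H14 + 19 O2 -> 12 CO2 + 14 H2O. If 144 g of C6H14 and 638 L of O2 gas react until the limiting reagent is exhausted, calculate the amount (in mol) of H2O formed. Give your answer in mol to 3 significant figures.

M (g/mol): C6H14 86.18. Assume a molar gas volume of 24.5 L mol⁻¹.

11.7 mol

n(C6H14) = 144.0 / 86.18 = 1.671 mol
n(O2) = 638.0 / 24.5 = 26.04 mol
n/ν for C6H14 = 1.671/2 = 0.8355
n/ν for O2 = 26.04/19 = 1.371
Smallest n/ν is C6H14 → limiting reagent.
n(H2O) = (14/2) × 1.671 = 11.70 mol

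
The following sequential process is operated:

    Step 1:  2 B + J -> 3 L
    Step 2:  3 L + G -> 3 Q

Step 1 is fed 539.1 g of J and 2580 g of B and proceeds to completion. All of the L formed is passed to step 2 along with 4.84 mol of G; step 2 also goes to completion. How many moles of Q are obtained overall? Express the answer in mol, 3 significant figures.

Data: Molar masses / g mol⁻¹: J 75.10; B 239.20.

14.5 mol

Step 1:
n(J) = 539.1 / 75.10 = 7.178 mol
n(B) = 2580 / 239.20 = 10.79 mol
n/ν for J = 7.178/1 = 7.178
n/ν for B = 10.79/2 = 5.395
Smallest n/ν is B → limiting reagent.
n(L) produced = (3/2) × 10.79 = 16.19 mol
Step 2:
n(L) available = 16.19 mol
n(G) = 4.840 mol
n/ν for L = 16.19/3 = 5.397
n/ν for G = 4.840/1 = 4.840
Smallest n/ν is G → limiting reagent.
n(Q) = (3/1) × 4.840 = 14.52 mol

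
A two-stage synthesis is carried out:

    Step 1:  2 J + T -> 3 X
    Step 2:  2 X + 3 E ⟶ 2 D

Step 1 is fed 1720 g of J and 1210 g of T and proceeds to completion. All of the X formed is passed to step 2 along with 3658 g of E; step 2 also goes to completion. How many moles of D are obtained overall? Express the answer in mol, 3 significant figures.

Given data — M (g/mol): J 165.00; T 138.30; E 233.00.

10.5 mol

Step 1:
n(J) = 1720 / 165.00 = 10.42 mol
n(T) = 1210 / 138.30 = 8.749 mol
n/ν → J: 5.210, T: 8.749; J is limiting.
n(X) produced = (3/2) × 10.42 = 15.63 mol
Step 2:
n(X) available = 15.63 mol
n(E) = 3658 / 233.00 = 15.70 mol
n/ν → X: 7.815, E: 5.233; E is limiting.
n(D) = (2/3) × 15.70 = 10.47 mol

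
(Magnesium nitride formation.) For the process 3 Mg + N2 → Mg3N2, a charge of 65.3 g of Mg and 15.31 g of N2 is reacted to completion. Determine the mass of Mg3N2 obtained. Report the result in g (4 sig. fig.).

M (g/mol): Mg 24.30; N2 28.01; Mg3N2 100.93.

n(Mg) = 65.30 / 24.30 = 2.687 mol
n(N2) = 15.31 / 28.01 = 0.5466 mol
n/ν for Mg = 2.687/3 = 0.8957
n/ν for N2 = 0.5466/1 = 0.5466
Smallest n/ν is N2 → limiting reagent.
n(Mg3N2) = (1/1) × 0.5466 = 0.5466 mol
mass = 0.5466 × 100.93 = 55.17 g

55.17 g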